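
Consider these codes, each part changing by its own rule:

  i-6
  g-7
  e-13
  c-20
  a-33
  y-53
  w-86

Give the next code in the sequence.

For the letter, letters move back 2 places in the alphabet, wrapping A→Z: i, g, e, c, a, y, w → u.
For the second component, each term is the sum of the two before it: 6, 7, 13, 20, 33, 53, 86 → 139.
Putting it together: u-139.

u-139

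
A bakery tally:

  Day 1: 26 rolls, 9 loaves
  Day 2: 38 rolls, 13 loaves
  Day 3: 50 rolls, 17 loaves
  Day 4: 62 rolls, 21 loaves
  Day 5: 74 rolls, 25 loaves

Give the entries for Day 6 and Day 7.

86 rolls, 29 loaves; 98 rolls, 33 loaves

Rolls: +12 each step; 26, 38, 50, 62, 74 → 86 → 98.
Loaves: 9, 13, 17, 21, 25 → 29 → 33 (+4 each step).
So the next two rows are 86 rolls, 29 loaves and 98 rolls, 33 loaves.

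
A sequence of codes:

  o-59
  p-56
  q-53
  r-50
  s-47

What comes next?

Letter goes o, p, q, r, s → t (letters move forward 1 place in the alphabet).
Second component — −3 each step: 59, 56, 53, 50, 47 → 44.
So the next code is t-44.

t-44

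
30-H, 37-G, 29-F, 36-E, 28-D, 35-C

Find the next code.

First component: alternating steps +7, −8, +7, −8, …, so 30, 37, 29, 36, 28, 35 → 27.
For the letter, letters move back 1 place in the alphabet: H, G, F, E, D, C → B.
So the next code is 27-B.

27-B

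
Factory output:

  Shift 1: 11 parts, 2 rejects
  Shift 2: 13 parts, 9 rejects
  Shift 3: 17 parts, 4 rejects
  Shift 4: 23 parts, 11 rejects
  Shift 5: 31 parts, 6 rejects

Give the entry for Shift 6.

Parts: differences are 2, 4, 6, … (increasing by 2 each time), so 11, 13, 17, 23, 31 → 41.
Rejects: 2, 9, 4, 11, 6 → 13 (alternating steps +7, −5, +7, −5, …).
Putting it together: 41 parts, 13 rejects.

41 parts, 13 rejects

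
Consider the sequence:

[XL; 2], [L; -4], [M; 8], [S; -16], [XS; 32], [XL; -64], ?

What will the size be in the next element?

L

Size: XL, L, M, S, XS, XL → L (repeats XL → L → M → S → XS).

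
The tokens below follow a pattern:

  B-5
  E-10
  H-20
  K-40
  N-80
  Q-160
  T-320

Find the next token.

W-640

Letter: letters move forward 3 places in the alphabet; B, E, H, K, N, Q, T → W.
Second component goes 5, 10, 20, 40, 80, 160, 320 → 640 (×2 each step).
Combining the parts gives W-640.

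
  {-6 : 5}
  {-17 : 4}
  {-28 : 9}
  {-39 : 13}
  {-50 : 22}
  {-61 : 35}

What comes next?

{-72 : 57}

First component — −11 each step: -6, -17, -28, -39, -50, -61 → -72.
Second component goes 5, 4, 9, 13, 22, 35 → 57 (each term is the sum of the two before it).
Combining the parts gives {-72 : 57}.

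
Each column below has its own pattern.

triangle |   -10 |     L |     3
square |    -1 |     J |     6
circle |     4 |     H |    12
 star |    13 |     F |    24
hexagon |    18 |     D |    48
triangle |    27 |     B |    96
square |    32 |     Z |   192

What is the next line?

circle  41  X  384

For the shape, repeats triangle → square → circle → star → hexagon: triangle, square, circle, star, hexagon, triangle, square → circle.
Second component: alternating steps +9, +5, +9, +5, …; -10, -1, 4, 13, 18, 27, 32 → 41.
Letter: letters move back 2 places in the alphabet, wrapping A→Z, so L, J, H, F, D, B, Z → X.
Fourth component: 3, 6, 12, 24, 48, 96, 192 → 384 (×2 each step).
So the next line is circle  41  X  384.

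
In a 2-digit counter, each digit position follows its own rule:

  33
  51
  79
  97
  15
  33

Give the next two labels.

51 then 79

First digit — +2 each step, mod 10: 3, 5, 7, 9, 1, 3 → 5 → 7.
Second digit: 3, 1, 9, 7, 5, 3 → 1 → 9 (−2 each step, mod 10).
So the next two labels are 51 and 79.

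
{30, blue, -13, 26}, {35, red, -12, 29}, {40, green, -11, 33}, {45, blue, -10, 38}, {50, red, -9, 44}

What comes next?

First component goes 30, 35, 40, 45, 50 → 55 (+5 each step).
Colour: blue, red, green, blue, red → green (repeats blue → red → green).
For the third component, +1 each step: -13, -12, -11, -10, -9 → -8.
Fourth component: 26, 29, 33, 38, 44 → 51 (differences are 3, 4, 5, … (increasing by 1 each time)).
So the next term is {55, green, -8, 51}.

{55, green, -8, 51}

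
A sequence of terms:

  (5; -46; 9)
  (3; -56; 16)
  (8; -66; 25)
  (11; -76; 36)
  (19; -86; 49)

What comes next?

First coordinate: each term is the sum of the two before it; 5, 3, 8, 11, 19 → 30.
Second coordinate: -46, -56, -66, -76, -86 → -96 (−10 each step).
Third coordinate: perfect squares: 3², 4², 5², …; 9, 16, 25, 36, 49 → 64.
Combining the parts gives (30; -96; 64).

(30; -96; 64)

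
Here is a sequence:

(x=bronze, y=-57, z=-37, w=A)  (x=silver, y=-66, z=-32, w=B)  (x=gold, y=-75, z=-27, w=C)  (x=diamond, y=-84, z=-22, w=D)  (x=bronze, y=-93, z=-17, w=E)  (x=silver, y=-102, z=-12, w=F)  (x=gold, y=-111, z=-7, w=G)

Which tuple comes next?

(x=diamond, y=-120, z=-2, w=H)

For the x, repeats bronze → silver → gold → diamond: bronze, silver, gold, diamond, bronze, silver, gold → diamond.
For the y, −9 each step: -57, -66, -75, -84, -93, -102, -111 → -120.
For the z, +5 each step: -37, -32, -27, -22, -17, -12, -7 → -2.
W — letters move forward 1 place in the alphabet: A, B, C, D, E, F, G → H.
Putting it together: (x=diamond, y=-120, z=-2, w=H).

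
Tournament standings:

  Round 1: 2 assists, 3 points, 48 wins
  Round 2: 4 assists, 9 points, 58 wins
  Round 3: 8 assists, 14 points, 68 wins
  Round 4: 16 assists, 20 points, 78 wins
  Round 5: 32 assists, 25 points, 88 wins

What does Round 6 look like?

64 assists, 31 points, 98 wins

Assists: 2, 4, 8, 16, 32 → 64 (×2 each step).
Points: alternating steps +6, +5, +6, +5, …; 3, 9, 14, 20, 25 → 31.
Wins: 48, 58, 68, 78, 88 → 98 (+10 each step).
Combining the parts gives 64 assists, 31 points, 98 wins.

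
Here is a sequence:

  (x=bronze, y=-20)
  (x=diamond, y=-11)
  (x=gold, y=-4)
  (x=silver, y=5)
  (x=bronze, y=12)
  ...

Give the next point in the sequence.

(x=diamond, y=21)

X — repeats bronze → diamond → gold → silver: bronze, diamond, gold, silver, bronze → diamond.
For the y, alternating steps +9, +7, +9, +7, …: -20, -11, -4, 5, 12 → 21.
Combining the parts gives (x=diamond, y=21).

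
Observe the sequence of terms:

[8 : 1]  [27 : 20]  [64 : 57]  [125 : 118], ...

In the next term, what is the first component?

First component: perfect cubes: 2³, 3³, 4³, …, so 8, 27, 64, 125 → 216.

216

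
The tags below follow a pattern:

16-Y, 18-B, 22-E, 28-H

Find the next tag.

First component goes 16, 18, 22, 28 → 36 (differences are 2, 4, 6, … (increasing by 2 each time)).
Letter: letters move forward 3 places in the alphabet, wrapping Z→A, so Y, B, E, H → K.
Putting it together: 36-K.

36-K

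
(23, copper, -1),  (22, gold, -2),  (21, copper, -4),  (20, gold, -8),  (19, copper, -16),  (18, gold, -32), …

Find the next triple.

For the first component, −1 each step: 23, 22, 21, 20, 19, 18 → 17.
Metal goes copper, gold, copper, gold, copper, gold → copper (alternates copper ↔ gold).
Third component goes -1, -2, -4, -8, -16, -32 → -64 (×2 each step).
Combining the parts gives (17, copper, -64).

(17, copper, -64)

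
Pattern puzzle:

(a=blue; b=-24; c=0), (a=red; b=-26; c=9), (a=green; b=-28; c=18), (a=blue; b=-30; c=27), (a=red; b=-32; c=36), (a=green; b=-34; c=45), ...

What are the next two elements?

A: repeats blue → red → green, so blue, red, green, blue, red, green → blue → red.
For the b, −2 each step: -24, -26, -28, -30, -32, -34 → -36 → -38.
For the c, +9 each step: 0, 9, 18, 27, 36, 45 → 54 → 63.
So the next two elements are (a=blue; b=-36; c=54) and (a=red; b=-38; c=63).

(a=blue; b=-36; c=54), (a=red; b=-38; c=63)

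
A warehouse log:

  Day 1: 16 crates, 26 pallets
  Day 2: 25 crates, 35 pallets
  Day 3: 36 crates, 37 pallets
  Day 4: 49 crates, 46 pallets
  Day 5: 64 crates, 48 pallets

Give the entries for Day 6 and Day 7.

81 crates, 57 pallets; 100 crates, 59 pallets

Crates: perfect squares: 4², 5², 6², …; 16, 25, 36, 49, 64 → 81 → 100.
Pallets — alternating steps +9, +2, +9, +2, …: 26, 35, 37, 46, 48 → 57 → 59.
Putting the parts together: 81 crates, 57 pallets and then 100 crates, 59 pallets.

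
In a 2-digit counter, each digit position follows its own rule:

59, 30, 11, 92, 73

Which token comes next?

54

First digit: 5, 3, 1, 9, 7 → 5 (−2 each step, mod 10).
Second digit goes 9, 0, 1, 2, 3 → 4 (+1 each step, mod 10).
Putting it together: 54.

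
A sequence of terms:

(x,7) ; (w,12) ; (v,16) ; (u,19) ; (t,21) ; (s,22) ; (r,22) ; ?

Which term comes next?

(q,21)

Letter: letters move back 1 place in the alphabet, so x, w, v, u, t, s, r → q.
Second value: differences are 5, 4, 3, … (decreasing by 1 each time), so 7, 12, 16, 19, 21, 22, 22 → 21.
So the next term is (q,21).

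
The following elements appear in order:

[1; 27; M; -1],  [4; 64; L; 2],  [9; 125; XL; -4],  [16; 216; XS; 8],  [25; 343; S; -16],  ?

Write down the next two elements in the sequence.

[36; 512; M; 32], [49; 729; L; -64]

First coordinate goes 1, 4, 9, 16, 25 → 36 → 49 (perfect squares: 1², 2², 3², …).
Second coordinate: perfect cubes: 3³, 4³, 5³, …; 27, 64, 125, 216, 343 → 512 → 729.
Size goes M, L, XL, XS, S → M → L (runs through clothing sizes XS→XL).
Fourth coordinate — ×(-2) each step: -1, 2, -4, 8, -16 → 32 → -64.
Putting the parts together: [36; 512; M; 32] and then [49; 729; L; -64].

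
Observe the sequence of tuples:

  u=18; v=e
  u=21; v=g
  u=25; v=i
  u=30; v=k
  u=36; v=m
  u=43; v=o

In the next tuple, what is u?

U goes 18, 21, 25, 30, 36, 43 → 51 (differences are 3, 4, 5, … (increasing by 1 each time)).

51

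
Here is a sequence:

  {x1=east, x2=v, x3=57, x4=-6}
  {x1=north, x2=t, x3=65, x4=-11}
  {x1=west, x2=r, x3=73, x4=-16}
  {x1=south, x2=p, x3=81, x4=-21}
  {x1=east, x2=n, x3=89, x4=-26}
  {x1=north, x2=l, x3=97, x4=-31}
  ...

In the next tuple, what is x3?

105

X1 — repeats east → north → west → south: east, north, west, south, east, north → west.
X2: v, t, r, p, n, l → j (letters move back 2 places in the alphabet).
X3: 57, 65, 73, 81, 89, 97 → 105 (+8 each step).
X4: −5 each step, so -6, -11, -16, -21, -26, -31 → -36.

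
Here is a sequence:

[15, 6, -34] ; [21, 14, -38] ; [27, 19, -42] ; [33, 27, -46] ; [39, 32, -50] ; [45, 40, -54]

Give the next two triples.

For the first entry, +6 each step: 15, 21, 27, 33, 39, 45 → 51 → 57.
Second entry: 6, 14, 19, 27, 32, 40 → 45 → 53 (alternating steps +8, +5, +8, +5, …).
Third entry: -34, -38, -42, -46, -50, -54 → -58 → -62 (−4 each step).
So the next two triples are [51, 45, -58] and [57, 53, -62].

[51, 45, -58], [57, 53, -62]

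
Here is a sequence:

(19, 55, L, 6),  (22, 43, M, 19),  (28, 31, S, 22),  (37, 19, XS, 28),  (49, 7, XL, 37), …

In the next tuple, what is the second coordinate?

-5

Second coordinate — −12 each step: 55, 43, 31, 19, 7 → -5.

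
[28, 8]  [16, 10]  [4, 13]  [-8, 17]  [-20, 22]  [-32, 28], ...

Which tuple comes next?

First coordinate: −12 each step, so 28, 16, 4, -8, -20, -32 → -44.
Second coordinate: differences are 2, 3, 4, … (increasing by 1 each time), so 8, 10, 13, 17, 22, 28 → 35.
So the next tuple is [-44, 35].

[-44, 35]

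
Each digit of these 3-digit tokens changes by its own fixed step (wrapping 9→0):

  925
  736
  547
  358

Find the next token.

169

First digit: −2 each step, mod 10, so 9, 7, 5, 3 → 1.
Second digit: +1 each step, mod 10; 2, 3, 4, 5 → 6.
Third digit: +1 each step, mod 10; 5, 6, 7, 8 → 9.
Putting it together: 169.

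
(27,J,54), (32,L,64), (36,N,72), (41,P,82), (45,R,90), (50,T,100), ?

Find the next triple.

(54,V,108)

First part: alternating steps +5, +4, +5, +4, …; 27, 32, 36, 41, 45, 50 → 54.
Letter: J, L, N, P, R, T → V (letters move forward 2 places in the alphabet).
Third part: always 2 × the first part, so 54, 64, 72, 82, 90, 100 → 108.
So the next triple is (54,V,108).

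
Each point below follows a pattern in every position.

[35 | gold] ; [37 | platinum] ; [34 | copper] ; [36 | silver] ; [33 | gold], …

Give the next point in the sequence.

[35 | platinum]

First entry: alternating steps +2, −3, +2, −3, …; 35, 37, 34, 36, 33 → 35.
Metal goes gold, platinum, copper, silver, gold → platinum (repeats gold → platinum → copper → silver).
Putting it together: [35 | platinum].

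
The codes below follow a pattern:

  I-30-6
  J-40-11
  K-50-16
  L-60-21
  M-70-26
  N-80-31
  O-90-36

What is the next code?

Letter: I, J, K, L, M, N, O → P (letters move forward 1 place in the alphabet).
Second component: +10 each step; 30, 40, 50, 60, 70, 80, 90 → 100.
Third component: +5 each step; 6, 11, 16, 21, 26, 31, 36 → 41.
Combining the parts gives P-100-41.

P-100-41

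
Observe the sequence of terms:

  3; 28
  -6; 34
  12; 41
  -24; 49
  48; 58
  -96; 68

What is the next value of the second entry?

Second entry: differences are 6, 7, 8, … (increasing by 1 each time), so 28, 34, 41, 49, 58, 68 → 79.

79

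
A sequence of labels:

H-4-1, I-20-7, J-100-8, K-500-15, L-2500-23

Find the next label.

Letter — letters move forward 1 place in the alphabet: H, I, J, K, L → M.
Second component: ×5 each step, so 4, 20, 100, 500, 2500 → 12500.
For the third component, each term is the sum of the two before it: 1, 7, 8, 15, 23 → 38.
Putting it together: M-12500-38.

M-12500-38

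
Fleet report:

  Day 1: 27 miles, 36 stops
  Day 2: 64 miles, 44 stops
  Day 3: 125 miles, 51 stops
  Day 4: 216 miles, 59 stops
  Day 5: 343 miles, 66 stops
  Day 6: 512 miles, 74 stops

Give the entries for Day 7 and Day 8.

729 miles, 81 stops; 1000 miles, 89 stops

For the miles, perfect cubes: 3³, 4³, 5³, …: 27, 64, 125, 216, 343, 512 → 729 → 1000.
Stops — alternating steps +8, +7, +8, +7, …: 36, 44, 51, 59, 66, 74 → 81 → 89.
So the next two rows are 729 miles, 81 stops and 1000 miles, 89 stops.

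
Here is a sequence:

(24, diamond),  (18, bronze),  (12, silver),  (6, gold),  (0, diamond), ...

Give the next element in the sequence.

First value: 24, 18, 12, 6, 0 → -6 (−6 each step).
Rank goes diamond, bronze, silver, gold, diamond → bronze (repeats diamond → bronze → silver → gold).
Combining the parts gives (-6, bronze).

(-6, bronze)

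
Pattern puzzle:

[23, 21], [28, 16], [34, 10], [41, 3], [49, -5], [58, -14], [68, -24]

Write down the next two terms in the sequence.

First part: 23, 28, 34, 41, 49, 58, 68 → 79 → 91 (differences are 5, 6, 7, … (increasing by 1 each time)).
Second part: 21, 16, 10, 3, -5, -14, -24 → -35 → -47 (together with the first part always sums to 44).
Putting the parts together: [79, -35] and then [91, -47].

[79, -35], [91, -47]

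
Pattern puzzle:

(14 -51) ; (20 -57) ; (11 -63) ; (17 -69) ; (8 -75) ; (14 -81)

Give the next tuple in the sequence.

(5 -87)

First entry: alternating steps +6, −9, +6, −9, …; 14, 20, 11, 17, 8, 14 → 5.
Second entry: -51, -57, -63, -69, -75, -81 → -87 (−6 each step).
So the next tuple is (5 -87).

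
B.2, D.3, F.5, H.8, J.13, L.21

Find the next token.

Letter: letters move forward 2 places in the alphabet, so B, D, F, H, J, L → N.
Second component — each term is the sum of the two before it: 2, 3, 5, 8, 13, 21 → 34.
So the next token is N.34.

N.34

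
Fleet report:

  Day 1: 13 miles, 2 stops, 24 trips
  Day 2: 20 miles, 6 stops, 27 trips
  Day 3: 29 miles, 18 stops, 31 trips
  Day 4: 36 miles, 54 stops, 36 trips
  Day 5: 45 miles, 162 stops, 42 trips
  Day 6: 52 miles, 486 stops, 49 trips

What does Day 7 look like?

61 miles, 1458 stops, 57 trips

Miles: 13, 20, 29, 36, 45, 52 → 61 (alternating steps +7, +9, +7, +9, …).
Stops: ×3 each step; 2, 6, 18, 54, 162, 486 → 1458.
Trips: differences are 3, 4, 5, … (increasing by 1 each time), so 24, 27, 31, 36, 42, 49 → 57.
Putting it together: 61 miles, 1458 stops, 57 trips.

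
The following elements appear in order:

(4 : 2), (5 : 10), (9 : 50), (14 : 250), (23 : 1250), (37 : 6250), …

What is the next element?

(60 : 31250)

First part: 4, 5, 9, 14, 23, 37 → 60 (each term is the sum of the two before it).
Second part: 2, 10, 50, 250, 1250, 6250 → 31250 (×5 each step).
So the next element is (60 : 31250).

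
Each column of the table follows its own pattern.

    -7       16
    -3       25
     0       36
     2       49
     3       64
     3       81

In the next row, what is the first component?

2

First component: differences are 4, 3, 2, … (decreasing by 1 each time), so -7, -3, 0, 2, 3, 3 → 2.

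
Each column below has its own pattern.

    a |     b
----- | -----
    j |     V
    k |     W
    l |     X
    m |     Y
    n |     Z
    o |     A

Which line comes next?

Column a: letters move forward 1 place in the alphabet; j, k, l, m, n, o → p.
Column b: letters move forward 1 place in the alphabet, wrapping Z→A, so V, W, X, Y, Z, A → B.
Combining the parts gives p  B.

p  B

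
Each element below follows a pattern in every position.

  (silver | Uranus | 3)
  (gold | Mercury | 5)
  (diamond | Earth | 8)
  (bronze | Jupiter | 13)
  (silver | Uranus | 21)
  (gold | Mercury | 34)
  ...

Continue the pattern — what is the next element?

(diamond | Earth | 55)

Rank — repeats silver → gold → diamond → bronze: silver, gold, diamond, bronze, silver, gold → diamond.
Planet: Uranus, Mercury, Earth, Jupiter, Uranus, Mercury → Earth (repeats Uranus → Mercury → Earth → Jupiter).
Third entry: each term is the sum of the two before it; 3, 5, 8, 13, 21, 34 → 55.
So the next element is (diamond | Earth | 55).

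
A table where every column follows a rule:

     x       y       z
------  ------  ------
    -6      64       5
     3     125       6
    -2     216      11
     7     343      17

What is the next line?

2  512  28

Column x — alternating steps +9, −5, +9, −5, …: -6, 3, -2, 7 → 2.
Column y — perfect cubes: 4³, 5³, 6³, …: 64, 125, 216, 343 → 512.
Column z: each term is the sum of the two before it; 5, 6, 11, 17 → 28.
So the next line is 2  512  28.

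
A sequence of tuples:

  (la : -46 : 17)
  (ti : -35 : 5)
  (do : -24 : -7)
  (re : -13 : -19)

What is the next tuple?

Note: runs through the solfège scale do→ti; la, ti, do, re → mi.
Second slot goes -46, -35, -24, -13 → -2 (+11 each step).
Third slot: 17, 5, -7, -19 → -31 (−12 each step).
Combining the parts gives (mi : -2 : -31).

(mi : -2 : -31)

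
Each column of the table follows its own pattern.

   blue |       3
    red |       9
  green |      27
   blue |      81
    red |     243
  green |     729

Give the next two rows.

blue  2187; red  6561

Colour — repeats blue → red → green: blue, red, green, blue, red, green → blue → red.
Second component: 3, 9, 27, 81, 243, 729 → 2187 → 6561 (×3 each step).
So the next two rows are blue  2187 and red  6561.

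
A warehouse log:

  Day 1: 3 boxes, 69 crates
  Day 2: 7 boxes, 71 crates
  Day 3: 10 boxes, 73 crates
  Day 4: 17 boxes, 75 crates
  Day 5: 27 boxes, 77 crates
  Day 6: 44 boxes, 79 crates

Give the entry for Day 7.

For the boxes, each term is the sum of the two before it: 3, 7, 10, 17, 27, 44 → 71.
For the crates, +2 each step: 69, 71, 73, 75, 77, 79 → 81.
So the next record is 71 boxes, 81 crates.

71 boxes, 81 crates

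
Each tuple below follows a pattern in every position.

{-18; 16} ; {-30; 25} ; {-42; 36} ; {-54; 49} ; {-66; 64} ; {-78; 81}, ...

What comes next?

{-90; 100}

First component goes -18, -30, -42, -54, -66, -78 → -90 (−12 each step).
Second component goes 16, 25, 36, 49, 64, 81 → 100 (perfect squares: 4², 5², 6², …).
Putting it together: {-90; 100}.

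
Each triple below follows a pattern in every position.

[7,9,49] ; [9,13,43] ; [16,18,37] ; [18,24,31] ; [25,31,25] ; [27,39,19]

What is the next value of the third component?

13

First component: alternating steps +2, +7, +2, +7, …, so 7, 9, 16, 18, 25, 27 → 34.
Second component — differences are 4, 5, 6, … (increasing by 1 each time): 9, 13, 18, 24, 31, 39 → 48.
Third component — −6 each step: 49, 43, 37, 31, 25, 19 → 13.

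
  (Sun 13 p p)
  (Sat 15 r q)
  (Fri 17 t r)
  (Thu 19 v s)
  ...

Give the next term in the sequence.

(Wed 21 x t)

Day: runs backward through the weekdays Mon→Sun; Sun, Sat, Fri, Thu → Wed.
Second component goes 13, 15, 17, 19 → 21 (+2 each step).
For the first letter, letters move forward 2 places in the alphabet: p, r, t, v → x.
For the second letter, letters move forward 1 place in the alphabet: p, q, r, s → t.
So the next term is (Wed 21 x t).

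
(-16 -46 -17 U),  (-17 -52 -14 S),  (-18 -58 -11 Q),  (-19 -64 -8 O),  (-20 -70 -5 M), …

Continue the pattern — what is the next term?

First component: −1 each step, so -16, -17, -18, -19, -20 → -21.
For the second component, −6 each step: -46, -52, -58, -64, -70 → -76.
For the third component, +3 each step: -17, -14, -11, -8, -5 → -2.
For the letter, letters move back 2 places in the alphabet: U, S, Q, O, M → K.
So the next term is (-21 -76 -2 K).

(-21 -76 -2 K)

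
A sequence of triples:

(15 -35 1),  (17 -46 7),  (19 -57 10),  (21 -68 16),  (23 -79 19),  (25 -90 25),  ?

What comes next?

First coordinate — +2 each step: 15, 17, 19, 21, 23, 25 → 27.
Second coordinate: −11 each step, so -35, -46, -57, -68, -79, -90 → -101.
Third coordinate — alternating steps +6, +3, +6, +3, …: 1, 7, 10, 16, 19, 25 → 28.
So the next triple is (27 -101 28).

(27 -101 28)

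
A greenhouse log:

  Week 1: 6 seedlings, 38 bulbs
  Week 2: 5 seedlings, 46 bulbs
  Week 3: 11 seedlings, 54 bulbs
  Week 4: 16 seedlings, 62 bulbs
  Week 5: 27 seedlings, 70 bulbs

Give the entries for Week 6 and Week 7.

For the seedlings, each term is the sum of the two before it: 6, 5, 11, 16, 27 → 43 → 70.
Bulbs: +8 each step; 38, 46, 54, 62, 70 → 78 → 86.
So the next two lines are 43 seedlings, 78 bulbs and 70 seedlings, 86 bulbs.

43 seedlings, 78 bulbs; 70 seedlings, 86 bulbs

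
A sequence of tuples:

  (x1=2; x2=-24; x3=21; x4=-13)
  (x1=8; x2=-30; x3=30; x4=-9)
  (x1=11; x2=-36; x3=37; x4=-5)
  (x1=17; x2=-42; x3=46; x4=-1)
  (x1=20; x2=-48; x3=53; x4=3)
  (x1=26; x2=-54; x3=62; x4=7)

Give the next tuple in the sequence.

(x1=29; x2=-60; x3=69; x4=11)

For the x1, alternating steps +6, +3, +6, +3, …: 2, 8, 11, 17, 20, 26 → 29.
X2 — −6 each step: -24, -30, -36, -42, -48, -54 → -60.
X3: 21, 30, 37, 46, 53, 62 → 69 (alternating steps +9, +7, +9, +7, …).
X4: +4 each step, so -13, -9, -5, -1, 3, 7 → 11.
So the next tuple is (x1=29; x2=-60; x3=69; x4=11).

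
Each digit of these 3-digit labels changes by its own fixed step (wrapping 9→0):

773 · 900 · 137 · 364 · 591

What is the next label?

First digit goes 7, 9, 1, 3, 5 → 7 (+2 each step, mod 10).
Second digit: +3 each step, mod 10; 7, 0, 3, 6, 9 → 2.
For the third digit, −3 each step, mod 10: 3, 0, 7, 4, 1 → 8.
So the next label is 728.

728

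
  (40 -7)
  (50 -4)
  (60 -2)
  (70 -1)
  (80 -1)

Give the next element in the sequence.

(90 -2)

First value: 40, 50, 60, 70, 80 → 90 (+10 each step).
Second value goes -7, -4, -2, -1, -1 → -2 (differences are 3, 2, 1, … (decreasing by 1 each time)).
So the next element is (90 -2).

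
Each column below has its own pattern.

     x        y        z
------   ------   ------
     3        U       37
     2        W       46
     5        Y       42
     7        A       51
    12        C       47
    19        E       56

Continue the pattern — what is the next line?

Column x — each term is the sum of the two before it: 3, 2, 5, 7, 12, 19 → 31.
Column y goes U, W, Y, A, C, E → G (letters move forward 2 places in the alphabet, wrapping Z→A).
Column z: 37, 46, 42, 51, 47, 56 → 52 (alternating steps +9, −4, +9, −4, …).
Combining the parts gives 31  G  52.

31  G  52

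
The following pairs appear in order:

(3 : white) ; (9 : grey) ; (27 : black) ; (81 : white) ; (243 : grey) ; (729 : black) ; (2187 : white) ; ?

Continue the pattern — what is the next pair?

(6561 : grey)

For the first coordinate, ×3 each step: 3, 9, 27, 81, 243, 729, 2187 → 6561.
Shade: repeats white → grey → black; white, grey, black, white, grey, black, white → grey.
So the next pair is (6561 : grey).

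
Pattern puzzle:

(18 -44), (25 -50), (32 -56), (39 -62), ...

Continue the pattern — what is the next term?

First part: +7 each step, so 18, 25, 32, 39 → 46.
Second part — −6 each step: -44, -50, -56, -62 → -68.
Putting it together: (46 -68).

(46 -68)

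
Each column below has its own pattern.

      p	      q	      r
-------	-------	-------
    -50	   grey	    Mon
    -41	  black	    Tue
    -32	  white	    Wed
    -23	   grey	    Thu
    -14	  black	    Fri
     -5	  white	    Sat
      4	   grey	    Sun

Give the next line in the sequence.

13  black  Mon

For the column p, +9 each step: -50, -41, -32, -23, -14, -5, 4 → 13.
Column q goes grey, black, white, grey, black, white, grey → black (repeats grey → black → white).
Column r goes Mon, Tue, Wed, Thu, Fri, Sat, Sun → Mon (runs through the weekdays Mon→Sun).
Putting it together: 13  black  Mon.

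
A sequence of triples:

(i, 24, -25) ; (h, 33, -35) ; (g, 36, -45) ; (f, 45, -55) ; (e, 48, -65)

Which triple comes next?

Letter: letters move back 1 place in the alphabet; i, h, g, f, e → d.
Second component goes 24, 33, 36, 45, 48 → 57 (alternating steps +9, +3, +9, +3, …).
Third component: −10 each step; -25, -35, -45, -55, -65 → -75.
So the next triple is (d, 57, -75).

(d, 57, -75)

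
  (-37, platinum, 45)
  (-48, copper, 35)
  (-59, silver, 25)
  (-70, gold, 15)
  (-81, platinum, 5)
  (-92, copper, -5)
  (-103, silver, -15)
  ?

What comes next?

First slot: −11 each step, so -37, -48, -59, -70, -81, -92, -103 → -114.
Metal: platinum, copper, silver, gold, platinum, copper, silver → gold (repeats platinum → copper → silver → gold).
Third slot: −10 each step, so 45, 35, 25, 15, 5, -5, -15 → -25.
Putting it together: (-114, gold, -25).

(-114, gold, -25)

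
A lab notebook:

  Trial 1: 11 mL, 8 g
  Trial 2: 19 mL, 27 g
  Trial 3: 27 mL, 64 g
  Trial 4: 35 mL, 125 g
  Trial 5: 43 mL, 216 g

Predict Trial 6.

51 mL, 343 g

ML — +8 each step: 11, 19, 27, 35, 43 → 51.
G — perfect cubes: 2³, 3³, 4³, …: 8, 27, 64, 125, 216 → 343.
Putting it together: 51 mL, 343 g.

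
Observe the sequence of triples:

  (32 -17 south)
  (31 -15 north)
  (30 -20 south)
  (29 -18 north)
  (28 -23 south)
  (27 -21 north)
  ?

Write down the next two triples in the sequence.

(26 -26 south), (25 -24 north)

For the first component, −1 each step: 32, 31, 30, 29, 28, 27 → 26 → 25.
Second component: alternating steps +2, −5, +2, −5, …; -17, -15, -20, -18, -23, -21 → -26 → -24.
Direction: alternates south ↔ north, so south, north, south, north, south, north → south → north.
Putting the parts together: (26 -26 south) and then (25 -24 north).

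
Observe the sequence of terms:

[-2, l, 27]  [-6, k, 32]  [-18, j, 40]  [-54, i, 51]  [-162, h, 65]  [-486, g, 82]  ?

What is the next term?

First slot: ×3 each step; -2, -6, -18, -54, -162, -486 → -1458.
Letter: letters move back 1 place in the alphabet; l, k, j, i, h, g → f.
Third slot: differences are 5, 8, 11, … (increasing by 3 each time), so 27, 32, 40, 51, 65, 82 → 102.
So the next term is [-1458, f, 102].

[-1458, f, 102]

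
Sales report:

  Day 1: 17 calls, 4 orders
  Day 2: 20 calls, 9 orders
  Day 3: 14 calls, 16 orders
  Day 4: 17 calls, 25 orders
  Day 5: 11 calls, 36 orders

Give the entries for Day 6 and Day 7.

Calls goes 17, 20, 14, 17, 11 → 14 → 8 (alternating steps +3, −6, +3, −6, …).
Orders — perfect squares: 2², 3², 4², …: 4, 9, 16, 25, 36 → 49 → 64.
So the next two lines are 14 calls, 49 orders and 8 calls, 64 orders.

14 calls, 49 orders; 8 calls, 64 orders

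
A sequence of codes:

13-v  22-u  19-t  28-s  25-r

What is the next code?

34-q

First component — alternating steps +9, −3, +9, −3, …: 13, 22, 19, 28, 25 → 34.
For the letter, letters move back 1 place in the alphabet: v, u, t, s, r → q.
So the next code is 34-q.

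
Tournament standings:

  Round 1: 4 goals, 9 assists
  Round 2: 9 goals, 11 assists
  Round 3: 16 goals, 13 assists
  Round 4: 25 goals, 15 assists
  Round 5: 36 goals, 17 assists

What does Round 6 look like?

49 goals, 19 assists

Goals goes 4, 9, 16, 25, 36 → 49 (perfect squares: 2², 3², 4², …).
Assists — +2 each step: 9, 11, 13, 15, 17 → 19.
So the next line is 49 goals, 19 assists.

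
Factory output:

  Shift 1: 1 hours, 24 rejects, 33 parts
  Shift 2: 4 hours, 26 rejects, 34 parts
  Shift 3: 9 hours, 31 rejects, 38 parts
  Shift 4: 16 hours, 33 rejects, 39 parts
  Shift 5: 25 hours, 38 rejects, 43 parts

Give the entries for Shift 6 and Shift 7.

Hours: perfect squares: 1², 2², 3², …; 1, 4, 9, 16, 25 → 36 → 49.
Rejects — alternating steps +2, +5, +2, +5, …: 24, 26, 31, 33, 38 → 40 → 45.
Parts: 33, 34, 38, 39, 43 → 44 → 48 (alternating steps +1, +4, +1, +4, …).
Putting the parts together: 36 hours, 40 rejects, 44 parts and then 49 hours, 45 rejects, 48 parts.

36 hours, 40 rejects, 44 parts; 49 hours, 45 rejects, 48 parts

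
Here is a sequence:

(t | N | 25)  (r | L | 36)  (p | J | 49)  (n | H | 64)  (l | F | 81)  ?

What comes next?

(j | D | 100)

For the first letter, letters move back 2 places in the alphabet: t, r, p, n, l → j.
For the second letter, letters move back 2 places in the alphabet: N, L, J, H, F → D.
Third entry: perfect squares: 5², 6², 7², …, so 25, 36, 49, 64, 81 → 100.
Combining the parts gives (j | D | 100).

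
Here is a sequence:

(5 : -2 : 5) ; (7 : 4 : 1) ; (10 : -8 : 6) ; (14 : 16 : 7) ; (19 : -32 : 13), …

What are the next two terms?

For the first slot, differences are 2, 3, 4, … (increasing by 1 each time): 5, 7, 10, 14, 19 → 25 → 32.
For the second slot, ×(-2) each step: -2, 4, -8, 16, -32 → 64 → -128.
Third slot: 5, 1, 6, 7, 13 → 20 → 33 (each term is the sum of the two before it).
So the next two terms are (25 : 64 : 20) and (32 : -128 : 33).

(25 : 64 : 20), (32 : -128 : 33)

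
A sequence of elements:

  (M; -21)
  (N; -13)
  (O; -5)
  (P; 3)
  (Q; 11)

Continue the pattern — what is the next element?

(R; 19)

For the letter, letters move forward 1 place in the alphabet: M, N, O, P, Q → R.
Second coordinate: +8 each step, so -21, -13, -5, 3, 11 → 19.
So the next element is (R; 19).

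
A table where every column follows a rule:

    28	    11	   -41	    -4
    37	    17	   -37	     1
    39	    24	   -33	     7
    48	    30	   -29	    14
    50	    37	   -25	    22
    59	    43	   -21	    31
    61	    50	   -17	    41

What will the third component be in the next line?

-13

For the third component, +4 each step: -41, -37, -33, -29, -25, -21, -17 → -13.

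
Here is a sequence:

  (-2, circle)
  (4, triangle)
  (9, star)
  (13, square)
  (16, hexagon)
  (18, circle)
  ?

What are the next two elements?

First entry: -2, 4, 9, 13, 16, 18 → 19 → 19 (differences are 6, 5, 4, … (decreasing by 1 each time)).
Shape: circle, triangle, star, square, hexagon, circle → triangle → star (repeats circle → triangle → star → square → hexagon).
Putting the parts together: (19, triangle) and then (19, star).

(19, triangle), (19, star)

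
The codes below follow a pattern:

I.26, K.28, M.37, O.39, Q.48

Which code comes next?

For the letter, letters move forward 2 places in the alphabet: I, K, M, O, Q → S.
Second component: 26, 28, 37, 39, 48 → 50 (alternating steps +2, +9, +2, +9, …).
Putting it together: S.50.

S.50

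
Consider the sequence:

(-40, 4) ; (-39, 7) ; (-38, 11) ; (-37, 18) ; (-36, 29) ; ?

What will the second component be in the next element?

Second component goes 4, 7, 11, 18, 29 → 47 (each term is the sum of the two before it).

47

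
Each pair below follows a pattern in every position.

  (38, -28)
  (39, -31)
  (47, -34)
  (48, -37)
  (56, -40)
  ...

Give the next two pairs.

For the first value, alternating steps +1, +8, +1, +8, …: 38, 39, 47, 48, 56 → 57 → 65.
For the second value, −3 each step: -28, -31, -34, -37, -40 → -43 → -46.
Putting the parts together: (57, -43) and then (65, -46).

(57, -43), (65, -46)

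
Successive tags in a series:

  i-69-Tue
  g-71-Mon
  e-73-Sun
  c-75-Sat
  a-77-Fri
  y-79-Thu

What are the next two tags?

w-81-Wed, u-83-Tue

For the letter, letters move back 2 places in the alphabet, wrapping A→Z: i, g, e, c, a, y → w → u.
Second component — +2 each step: 69, 71, 73, 75, 77, 79 → 81 → 83.
Day goes Tue, Mon, Sun, Sat, Fri, Thu → Wed → Tue (runs backward through the weekdays Mon→Sun).
So the next two tags are w-81-Wed and u-83-Tue.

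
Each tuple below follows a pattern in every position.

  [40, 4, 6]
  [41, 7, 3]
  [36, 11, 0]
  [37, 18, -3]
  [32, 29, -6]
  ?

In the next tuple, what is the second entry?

47

First entry: alternating steps +1, −5, +1, −5, …, so 40, 41, 36, 37, 32 → 33.
Second entry — each term is the sum of the two before it: 4, 7, 11, 18, 29 → 47.
Third entry: −3 each step, so 6, 3, 0, -3, -6 → -9.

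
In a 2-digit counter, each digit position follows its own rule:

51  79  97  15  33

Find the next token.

51

First digit: 5, 7, 9, 1, 3 → 5 (+2 each step, mod 10).
Second digit — −2 each step, mod 10: 1, 9, 7, 5, 3 → 1.
Combining the parts gives 51.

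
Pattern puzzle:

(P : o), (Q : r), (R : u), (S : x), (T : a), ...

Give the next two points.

(U : d), (V : g)

First letter — letters move forward 1 place in the alphabet: P, Q, R, S, T → U → V.
Second letter — letters move forward 3 places in the alphabet, wrapping Z→A: o, r, u, x, a → d → g.
Putting the parts together: (U : d) and then (V : g).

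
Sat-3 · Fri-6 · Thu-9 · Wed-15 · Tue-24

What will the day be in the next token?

Mon

Day: runs backward through the weekdays Mon→Sun, so Sat, Fri, Thu, Wed, Tue → Mon.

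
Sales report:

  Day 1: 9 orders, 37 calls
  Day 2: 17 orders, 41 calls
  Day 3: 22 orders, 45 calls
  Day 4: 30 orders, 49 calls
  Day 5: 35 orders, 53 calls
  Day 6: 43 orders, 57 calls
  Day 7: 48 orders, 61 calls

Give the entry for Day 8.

56 orders, 65 calls

Orders — alternating steps +8, +5, +8, +5, …: 9, 17, 22, 30, 35, 43, 48 → 56.
Calls — +4 each step: 37, 41, 45, 49, 53, 57, 61 → 65.
Putting it together: 56 orders, 65 calls.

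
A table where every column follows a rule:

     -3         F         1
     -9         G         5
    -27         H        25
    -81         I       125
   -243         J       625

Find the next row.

-729  K  3125

For the first component, ×3 each step: -3, -9, -27, -81, -243 → -729.
Letter: letters move forward 1 place in the alphabet, so F, G, H, I, J → K.
Third component: 1, 5, 25, 125, 625 → 3125 (×5 each step).
Combining the parts gives -729  K  3125.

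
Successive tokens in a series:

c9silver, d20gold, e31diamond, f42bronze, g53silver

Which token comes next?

h64gold

Letter — letters move forward 1 place in the alphabet: c, d, e, f, g → h.
Second component: +11 each step, so 9, 20, 31, 42, 53 → 64.
Rank — repeats silver → gold → diamond → bronze: silver, gold, diamond, bronze, silver → gold.
Putting it together: h64gold.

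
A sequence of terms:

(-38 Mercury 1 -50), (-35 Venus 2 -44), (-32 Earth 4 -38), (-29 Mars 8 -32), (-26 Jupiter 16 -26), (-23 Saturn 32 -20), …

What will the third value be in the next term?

First value: +3 each step; -38, -35, -32, -29, -26, -23 → -20.
For the planet, runs through the planets Mercury→Neptune: Mercury, Venus, Earth, Mars, Jupiter, Saturn → Uranus.
Third value: ×2 each step; 1, 2, 4, 8, 16, 32 → 64.
Fourth value: -50, -44, -38, -32, -26, -20 → -14 (+6 each step).

64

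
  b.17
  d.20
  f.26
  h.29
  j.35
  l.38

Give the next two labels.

Letter — letters move forward 2 places in the alphabet: b, d, f, h, j, l → n → p.
Second component: alternating steps +3, +6, +3, +6, …, so 17, 20, 26, 29, 35, 38 → 44 → 47.
Putting the parts together: n.44 and then p.47.

n.44 then p.47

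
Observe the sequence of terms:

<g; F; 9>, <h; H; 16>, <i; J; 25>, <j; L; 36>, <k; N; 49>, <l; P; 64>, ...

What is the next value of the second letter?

Second letter goes F, H, J, L, N, P → R (letters move forward 2 places in the alphabet).

R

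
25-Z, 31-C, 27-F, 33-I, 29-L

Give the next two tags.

First component: alternating steps +6, −4, +6, −4, …, so 25, 31, 27, 33, 29 → 35 → 31.
Letter: letters move forward 3 places in the alphabet, wrapping Z→A, so Z, C, F, I, L → O → R.
So the next two tags are 35-O and 31-R.

35-O, 31-R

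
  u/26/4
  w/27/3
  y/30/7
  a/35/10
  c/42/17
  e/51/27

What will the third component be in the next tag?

Third component: each term is the sum of the two before it; 4, 3, 7, 10, 17, 27 → 44.

44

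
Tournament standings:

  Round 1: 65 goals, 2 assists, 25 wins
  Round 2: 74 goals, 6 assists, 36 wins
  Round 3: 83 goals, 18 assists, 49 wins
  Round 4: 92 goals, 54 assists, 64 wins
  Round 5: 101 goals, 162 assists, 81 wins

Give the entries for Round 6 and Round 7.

Goals: +9 each step; 65, 74, 83, 92, 101 → 110 → 119.
Assists — ×3 each step: 2, 6, 18, 54, 162 → 486 → 1458.
Wins: perfect squares: 5², 6², 7², …, so 25, 36, 49, 64, 81 → 100 → 121.
Putting the parts together: 110 goals, 486 assists, 100 wins and then 119 goals, 1458 assists, 121 wins.

110 goals, 486 assists, 100 wins; 119 goals, 1458 assists, 121 wins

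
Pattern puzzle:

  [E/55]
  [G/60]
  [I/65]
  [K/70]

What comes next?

[M/75]

Letter: letters move forward 2 places in the alphabet; E, G, I, K → M.
For the second coordinate, +5 each step: 55, 60, 65, 70 → 75.
So the next pair is [M/75].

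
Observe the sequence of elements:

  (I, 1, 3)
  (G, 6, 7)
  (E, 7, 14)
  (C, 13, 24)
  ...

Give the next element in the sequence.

Letter goes I, G, E, C → A (letters move back 2 places in the alphabet).
Second slot — each term is the sum of the two before it: 1, 6, 7, 13 → 20.
Third slot: differences are 4, 7, 10, … (increasing by 3 each time), so 3, 7, 14, 24 → 37.
Combining the parts gives (A, 20, 37).

(A, 20, 37)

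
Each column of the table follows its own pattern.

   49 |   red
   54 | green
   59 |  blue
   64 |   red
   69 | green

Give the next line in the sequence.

First component: +5 each step; 49, 54, 59, 64, 69 → 74.
Colour — repeats red → green → blue: red, green, blue, red, green → blue.
Putting it together: 74  blue.

74  blue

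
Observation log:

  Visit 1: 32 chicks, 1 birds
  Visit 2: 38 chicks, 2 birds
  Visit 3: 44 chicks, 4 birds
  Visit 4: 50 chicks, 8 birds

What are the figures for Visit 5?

Chicks: +6 each step; 32, 38, 44, 50 → 56.
Birds: ×2 each step; 1, 2, 4, 8 → 16.
Combining the parts gives 56 chicks, 16 birds.

56 chicks, 16 birds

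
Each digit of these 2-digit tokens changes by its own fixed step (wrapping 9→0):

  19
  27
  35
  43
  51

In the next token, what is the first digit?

First digit: 1, 2, 3, 4, 5 → 6 (+1 each step, mod 10).

6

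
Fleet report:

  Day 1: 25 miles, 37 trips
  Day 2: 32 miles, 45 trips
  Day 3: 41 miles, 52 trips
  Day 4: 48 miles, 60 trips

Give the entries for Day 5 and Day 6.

Miles: alternating steps +7, +9, +7, +9, …, so 25, 32, 41, 48 → 57 → 64.
Trips: alternating steps +8, +7, +8, +7, …; 37, 45, 52, 60 → 67 → 75.
So the next two lines are 57 miles, 67 trips and 64 miles, 75 trips.

57 miles, 67 trips; 64 miles, 75 trips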